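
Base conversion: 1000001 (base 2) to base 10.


1000001 (base 2) = 65 (decimal)
65 (decimal) = 65 (base 10)


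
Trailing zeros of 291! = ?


floor(291/5) = 58
floor(291/25) = 11
floor(291/125) = 2
Total = 71

71 trailing zeros


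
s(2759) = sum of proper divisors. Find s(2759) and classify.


Proper divisors: 1, 31, 89
Sum = 1 + 31 + 89 = 121
121 < 2759 → deficient

s(2759) = 121 (deficient)


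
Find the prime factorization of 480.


480 / 2 = 240
240 / 2 = 120
120 / 2 = 60
60 / 2 = 30
30 / 2 = 15
15 / 3 = 5
5 / 5 = 1
480 = 2^5 × 3 × 5


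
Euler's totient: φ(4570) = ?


4570 = 2 × 5 × 457
Prime factors: 2, 5, 457
φ(4570) = 4570 × (1-1/2) × (1-1/5) × (1-1/457)
= 4570 × 1/2 × 4/5 × 456/457 = 1824

φ(4570) = 1824


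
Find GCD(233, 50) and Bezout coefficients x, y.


Tabular extended Euclidean (each row: r = 233*s + 50*t):
r=233, s=1, t=0
r=50, s=0, t=1
q=4: r=33, s=1, t=-4   [233*(1) + 50*(-4) = 33]
q=1: r=17, s=-1, t=5   [233*(-1) + 50*(5) = 17]
q=1: r=16, s=2, t=-9   [233*(2) + 50*(-9) = 16]
q=1: r=1, s=-3, t=14   [233*(-3) + 50*(14) = 1]
q=16: r=0, s=50, t=-233   [233*(50) + 50*(-233) = 0]
GCD = 1; from the row with r=1: x=-3, y=14
Check: 233*(-3) + 50*(14) = -699 + 700 = 1

GCD = 1, x = -3, y = 14


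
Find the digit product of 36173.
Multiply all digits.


3 × 6 × 1 × 7 × 3 = 378


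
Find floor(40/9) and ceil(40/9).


40/9 = 4.4444
floor = 4
ceil = 5

floor = 4, ceil = 5


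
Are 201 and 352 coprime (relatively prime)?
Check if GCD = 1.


Euclidean algorithm:
352 = 1 * 201 + 151
201 = 1 * 151 + 50
151 = 3 * 50 + 1
50 = 50 * 1 + 0
GCD(201, 352) = 1

Yes, coprime (GCD = 1)


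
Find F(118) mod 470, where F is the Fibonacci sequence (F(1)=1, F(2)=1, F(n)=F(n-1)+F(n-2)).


F(k) mod 470 for k=1..118:
1, 1, 2, 3, 5, 8, 13, 21, 34, 55, 89, 144, 233, 377, 140, 47, 187, 234, 421, 185, 136, 321, 457, 308, 295, 133, 428, 91, 49, 140, 189, 329, 48, 377, 425, 332, 287, 149, 436, 115, 81, 196, 277, 3, 280, 283, 93, 376, 469, 375, 374, 279, 183, 462, 175, 167, 342, 39, 381, 420, 331, 281, 142, 423, 95, 48, 143, 191, 334, 55, 389, 444, 363, 337, 230, 97, 327, 424, 281, 235, 46, 281, 327, 138, 465, 133, 128, 261, 389, 180, 99, 279, 378, 187, 95, 282, 377, 189, 96, 285, 381, 196, 107, 303, 410, 243, 183, 426, 139, 95, 234, 329, 93, 422, 45, 467, 42, 39
F(118) mod 470 = 39


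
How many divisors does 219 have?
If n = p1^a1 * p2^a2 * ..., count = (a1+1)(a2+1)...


219 = 3^1 × 73^1
d(219) = (1+1) × (1+1) = 4

4 divisors


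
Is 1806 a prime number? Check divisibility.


1806 / 2 = 903 (exact division)
1806 is NOT prime.

No, 1806 is not prime


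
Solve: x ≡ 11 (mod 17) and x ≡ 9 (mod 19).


M = 17*19 = 323
M1 = M/17 = 19, M2 = M/19 = 17
M1^(-1) mod 17 = 9, M2^(-1) mod 19 = 9
x = 11*19*9 + 9*17*9 = 3258
3258 mod 323 = 28
Check: 28 mod 17 = 11 ✓, 28 mod 19 = 9 ✓

x ≡ 28 (mod 323)


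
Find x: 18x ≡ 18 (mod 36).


GCD(18, 36) = 18 divides 18
Divide: 1x ≡ 1 (mod 2)
x ≡ 1 (mod 2)


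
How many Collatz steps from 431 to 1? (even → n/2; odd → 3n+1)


431 → 1294 → 647 → 1942 → 971 → 2914 → 1457 → 4372 → 2186 → 1093 → 3280 → 1640 → 820 → 410 → 205 → 616 → 308 → 154 → 77 → 232 → 116 → 58 → 29 → 88 → 44 → 22 → 11 → 34 → 17 → 52 → 26 → 13 → 40 → 20 → 10 → 5 → 16 → 8 → 4 → 2 → 1
Total steps = 40

40 steps


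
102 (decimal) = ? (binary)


102 (base 10) = 102 (decimal)
102 (decimal) = 1100110 (base 2)


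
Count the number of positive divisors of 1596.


1596 = 2^2 × 3^1 × 7^1 × 19^1
d(1596) = (2+1) × (1+1) × (1+1) × (1+1) = 24

24 divisors


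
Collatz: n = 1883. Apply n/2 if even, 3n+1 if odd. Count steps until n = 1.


1883 → 5650 → 2825 → 8476 → 4238 → 2119 → 6358 → 3179 → 9538 → 4769 → 14308 → 7154 → 3577 → 10732 → 5366 → 2683 → 8050 → 4025 → 12076 → 6038 → 3019 → 9058 → 4529 → 13588 → 6794 → 3397 → 10192 → 5096 → 2548 → 1274 → 637 → 1912 → 956 → 478 → 239 → 718 → 359 → 1078 → 539 → 1618 → 809 → 2428 → 1214 → 607 → 1822 → 911 → 2734 → 1367 → 4102 → 2051 → 6154 → 3077 → 9232 → 4616 → 2308 → 1154 → 577 → 1732 → 866 → 433 → 1300 → 650 → 325 → 976 → 488 → 244 → 122 → 61 → 184 → 92 → 46 → 23 → 70 → 35 → 106 → 53 → 160 → 80 → 40 → 20 → 10 → 5 → 16 → 8 → 4 → 2 → 1
Total steps = 86

86 steps


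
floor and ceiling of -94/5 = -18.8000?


-94/5 = -18.8000
floor = -19
ceil = -18

floor = -19, ceil = -18


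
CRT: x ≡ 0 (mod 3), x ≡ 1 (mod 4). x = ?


M = 3*4 = 12
M1 = M/3 = 4, M2 = M/4 = 3
M1^(-1) mod 3 = 1, M2^(-1) mod 4 = 3
x = 0*4*1 + 1*3*3 = 9
9 mod 12 = 9
Check: 9 mod 3 = 0 ✓, 9 mod 4 = 1 ✓

x ≡ 9 (mod 12)


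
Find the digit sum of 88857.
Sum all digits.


8 + 8 + 8 + 5 + 7 = 36


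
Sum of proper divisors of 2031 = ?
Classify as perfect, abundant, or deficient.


Proper divisors: 1, 3, 677
Sum = 1 + 3 + 677 = 681
681 < 2031 → deficient

s(2031) = 681 (deficient)


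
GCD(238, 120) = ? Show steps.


238 = 1 * 120 + 118
120 = 1 * 118 + 2
118 = 59 * 2 + 0
GCD = 2


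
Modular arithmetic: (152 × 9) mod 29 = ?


152 × 9 = 1368
1368 mod 29 = 5


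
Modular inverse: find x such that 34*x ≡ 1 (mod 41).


Use the extended Euclidean algorithm on (41, 34); each row r = 41*s + 34*t:
r=41, s=1, t=0
r=34, s=0, t=1
q=1: r=7, s=1, t=-1   [41*(1) + 34*(-1) = 7]
q=4: r=6, s=-4, t=5   [41*(-4) + 34*(5) = 6]
q=1: r=1, s=5, t=-6   [41*(5) + 34*(-6) = 1]
q=6: r=0, s=-34, t=41   [41*(-34) + 34*(41) = 0]
GCD = 1 with t = -6, so 34*(-6) ≡ 1 (mod 41)
Inverse = -6 mod 41 = 35
Check: 34 * 35 = 1190 ≡ 1 (mod 41)

34^(-1) ≡ 35 (mod 41)


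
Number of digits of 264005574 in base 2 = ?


264005574 in base 2 = 1111101111000110011111000110
Number of digits = 28

28 digits (base 2)


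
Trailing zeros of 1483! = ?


floor(1483/5) = 296
floor(1483/25) = 59
floor(1483/125) = 11
floor(1483/625) = 2
Total = 368

368 trailing zeros


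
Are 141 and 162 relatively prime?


Euclidean algorithm:
162 = 1 * 141 + 21
141 = 6 * 21 + 15
21 = 1 * 15 + 6
15 = 2 * 6 + 3
6 = 2 * 3 + 0
GCD(141, 162) = 3

No, not coprime (GCD = 3)


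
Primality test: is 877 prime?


Check divisors up to sqrt(877) = 29.6142
No divisors found.
877 is prime.

Yes, 877 is prime


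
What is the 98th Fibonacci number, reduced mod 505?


F(k) mod 505 for k=1..98:
1, 1, 2, 3, 5, 8, 13, 21, 34, 55, 89, 144, 233, 377, 105, 482, 82, 59, 141, 200, 341, 36, 377, 413, 285, 193, 478, 166, 139, 305, 444, 244, 183, 427, 105, 27, 132, 159, 291, 450, 236, 181, 417, 93, 5, 98, 103, 201, 304, 0, 304, 304, 103, 407, 5, 412, 417, 324, 236, 55, 291, 346, 132, 478, 105, 78, 183, 261, 444, 200, 139, 339, 478, 312, 285, 92, 377, 469, 341, 305, 141, 446, 82, 23, 105, 128, 233, 361, 89, 450, 34, 484, 13, 497, 5, 502, 2, 504
F(98) mod 505 = 504


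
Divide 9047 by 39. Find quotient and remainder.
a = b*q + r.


9047 = 39 * 231 + 38
Check: 9009 + 38 = 9047

q = 231, r = 38


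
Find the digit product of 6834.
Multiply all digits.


6 × 8 × 3 × 4 = 576


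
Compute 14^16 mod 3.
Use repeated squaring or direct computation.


14^1 mod 3 = 2
14^2 mod 3 = 1
14^3 mod 3 = 2
14^4 mod 3 = 1
14^5 mod 3 = 2
14^6 mod 3 = 1
14^7 mod 3 = 2
14^8 mod 3 = 1
14^9 mod 3 = 2
14^10 mod 3 = 1
14^11 mod 3 = 2
14^12 mod 3 = 1
14^13 mod 3 = 2
14^14 mod 3 = 1
14^15 mod 3 = 2
14^16 mod 3 = 1


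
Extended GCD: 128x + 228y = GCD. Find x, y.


Tabular extended Euclidean (each row: r = 128*s + 228*t):
r=128, s=1, t=0
r=228, s=0, t=1
q=0: r=128, s=1, t=0   [128*(1) + 228*(0) = 128]
q=1: r=100, s=-1, t=1   [128*(-1) + 228*(1) = 100]
q=1: r=28, s=2, t=-1   [128*(2) + 228*(-1) = 28]
q=3: r=16, s=-7, t=4   [128*(-7) + 228*(4) = 16]
q=1: r=12, s=9, t=-5   [128*(9) + 228*(-5) = 12]
q=1: r=4, s=-16, t=9   [128*(-16) + 228*(9) = 4]
q=3: r=0, s=57, t=-32   [128*(57) + 228*(-32) = 0]
GCD = 4; from the row with r=4: x=-16, y=9
Check: 128*(-16) + 228*(9) = -2048 + 2052 = 4

GCD = 4, x = -16, y = 9


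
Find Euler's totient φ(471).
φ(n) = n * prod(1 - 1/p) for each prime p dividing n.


471 = 3 × 157
Prime factors: 3, 157
φ(471) = 471 × (1-1/3) × (1-1/157)
= 471 × 2/3 × 156/157 = 312

φ(471) = 312


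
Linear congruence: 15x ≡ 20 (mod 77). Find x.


GCD(15, 77) = 1, unique solution
a^(-1) mod 77 = 36
x = 36 * 20 mod 77 = 27

x ≡ 27 (mod 77)


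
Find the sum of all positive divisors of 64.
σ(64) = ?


Divisors of 64: 1, 2, 4, 8, 16, 32, 64
Sum = 1 + 2 + 4 + 8 + 16 + 32 + 64 = 127

σ(64) = 127


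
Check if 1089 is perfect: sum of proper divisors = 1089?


Proper divisors of 1089: 1, 3, 9, 11, 33, 99, 121, 363
Sum = 1 + 3 + 9 + 11 + 33 + 99 + 121 + 363 = 640

No, 1089 is not perfect (640 ≠ 1089)


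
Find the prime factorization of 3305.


3305 / 5 = 661
661 / 661 = 1
3305 = 5 × 661


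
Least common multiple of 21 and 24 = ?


GCD(21, 24) = 3
LCM = 21*24/3 = 504/3 = 168

LCM = 168


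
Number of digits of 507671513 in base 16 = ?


507671513 in base 16 = 1E4273D9
Number of digits = 8

8 digits (base 16)


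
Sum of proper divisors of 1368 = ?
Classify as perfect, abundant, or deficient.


Proper divisors: 1, 2, 3, 4, 6, 8, 9, 12, 18, 19, 24, 36, 38, 57, 72, 76, 114, 152, 171, 228, 342, 456, 684
Sum = 1 + 2 + 3 + 4 + 6 + 8 + 9 + 12 + 18 + 19 + 24 + 36 + 38 + 57 + 72 + 76 + 114 + 152 + 171 + 228 + 342 + 456 + 684 = 2532
2532 > 1368 → abundant

s(1368) = 2532 (abundant)


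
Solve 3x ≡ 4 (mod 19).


GCD(3, 19) = 1, unique solution
a^(-1) mod 19 = 13
x = 13 * 4 mod 19 = 14

x ≡ 14 (mod 19)


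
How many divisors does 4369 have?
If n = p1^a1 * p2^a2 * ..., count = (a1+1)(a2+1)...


4369 = 17^1 × 257^1
d(4369) = (1+1) × (1+1) = 4

4 divisors


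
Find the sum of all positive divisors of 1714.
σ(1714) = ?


Divisors of 1714: 1, 2, 857, 1714
Sum = 1 + 2 + 857 + 1714 = 2574

σ(1714) = 2574


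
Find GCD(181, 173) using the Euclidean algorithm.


181 = 1 * 173 + 8
173 = 21 * 8 + 5
8 = 1 * 5 + 3
5 = 1 * 3 + 2
3 = 1 * 2 + 1
2 = 2 * 1 + 0
GCD = 1


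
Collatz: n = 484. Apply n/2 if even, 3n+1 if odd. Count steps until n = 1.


484 → 242 → 121 → 364 → 182 → 91 → 274 → 137 → 412 → 206 → 103 → 310 → 155 → 466 → 233 → 700 → 350 → 175 → 526 → 263 → 790 → 395 → 1186 → 593 → 1780 → 890 → 445 → 1336 → 668 → 334 → 167 → 502 → 251 → 754 → 377 → 1132 → 566 → 283 → 850 → 425 → 1276 → 638 → 319 → 958 → 479 → 1438 → 719 → 2158 → 1079 → 3238 → 1619 → 4858 → 2429 → 7288 → 3644 → 1822 → 911 → 2734 → 1367 → 4102 → 2051 → 6154 → 3077 → 9232 → 4616 → 2308 → 1154 → 577 → 1732 → 866 → 433 → 1300 → 650 → 325 → 976 → 488 → 244 → 122 → 61 → 184 → 92 → 46 → 23 → 70 → 35 → 106 → 53 → 160 → 80 → 40 → 20 → 10 → 5 → 16 → 8 → 4 → 2 → 1
Total steps = 97

97 steps


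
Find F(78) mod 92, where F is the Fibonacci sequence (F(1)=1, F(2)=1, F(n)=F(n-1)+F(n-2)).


F(k) mod 92 for k=1..78:
1, 1, 2, 3, 5, 8, 13, 21, 34, 55, 89, 52, 49, 9, 58, 67, 33, 8, 41, 49, 90, 47, 45, 0, 45, 45, 90, 43, 41, 84, 33, 25, 58, 83, 49, 40, 89, 37, 34, 71, 13, 84, 5, 89, 2, 91, 1, 0, 1, 1, 2, 3, 5, 8, 13, 21, 34, 55, 89, 52, 49, 9, 58, 67, 33, 8, 41, 49, 90, 47, 45, 0, 45, 45, 90, 43, 41, 84
F(78) mod 92 = 84


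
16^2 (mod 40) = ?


16^1 mod 40 = 16
16^2 mod 40 = 16


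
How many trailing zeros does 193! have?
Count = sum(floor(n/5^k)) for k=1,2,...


floor(193/5) = 38
floor(193/25) = 7
floor(193/125) = 1
Total = 46

46 trailing zeros


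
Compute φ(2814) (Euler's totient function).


2814 = 2 × 3 × 7 × 67
Prime factors: 2, 3, 7, 67
φ(2814) = 2814 × (1-1/2) × (1-1/3) × (1-1/7) × (1-1/67)
= 2814 × 1/2 × 2/3 × 6/7 × 66/67 = 792

φ(2814) = 792


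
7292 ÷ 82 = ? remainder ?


7292 = 82 * 88 + 76
Check: 7216 + 76 = 7292

q = 88, r = 76


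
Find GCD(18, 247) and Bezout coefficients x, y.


Tabular extended Euclidean (each row: r = 18*s + 247*t):
r=18, s=1, t=0
r=247, s=0, t=1
q=0: r=18, s=1, t=0   [18*(1) + 247*(0) = 18]
q=13: r=13, s=-13, t=1   [18*(-13) + 247*(1) = 13]
q=1: r=5, s=14, t=-1   [18*(14) + 247*(-1) = 5]
q=2: r=3, s=-41, t=3   [18*(-41) + 247*(3) = 3]
q=1: r=2, s=55, t=-4   [18*(55) + 247*(-4) = 2]
q=1: r=1, s=-96, t=7   [18*(-96) + 247*(7) = 1]
q=2: r=0, s=247, t=-18   [18*(247) + 247*(-18) = 0]
GCD = 1; from the row with r=1: x=-96, y=7
Check: 18*(-96) + 247*(7) = -1728 + 1729 = 1

GCD = 1, x = -96, y = 7


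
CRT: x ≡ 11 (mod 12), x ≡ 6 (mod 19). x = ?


M = 12*19 = 228
M1 = M/12 = 19, M2 = M/19 = 12
M1^(-1) mod 12 = 7, M2^(-1) mod 19 = 8
x = 11*19*7 + 6*12*8 = 2039
2039 mod 228 = 215
Check: 215 mod 12 = 11 ✓, 215 mod 19 = 6 ✓

x ≡ 215 (mod 228)


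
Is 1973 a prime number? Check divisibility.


Check divisors up to sqrt(1973) = 44.4185
No divisors found.
1973 is prime.

Yes, 1973 is prime


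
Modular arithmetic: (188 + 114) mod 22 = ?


188 + 114 = 302
302 mod 22 = 16


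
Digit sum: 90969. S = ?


9 + 0 + 9 + 6 + 9 = 33


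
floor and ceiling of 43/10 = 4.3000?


43/10 = 4.3000
floor = 4
ceil = 5

floor = 4, ceil = 5


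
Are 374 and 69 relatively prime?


Euclidean algorithm:
374 = 5 * 69 + 29
69 = 2 * 29 + 11
29 = 2 * 11 + 7
11 = 1 * 7 + 4
7 = 1 * 4 + 3
4 = 1 * 3 + 1
3 = 3 * 1 + 0
GCD(374, 69) = 1

Yes, coprime (GCD = 1)


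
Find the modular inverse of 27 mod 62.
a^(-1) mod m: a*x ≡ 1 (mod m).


Use the extended Euclidean algorithm on (62, 27); each row r = 62*s + 27*t:
r=62, s=1, t=0
r=27, s=0, t=1
q=2: r=8, s=1, t=-2   [62*(1) + 27*(-2) = 8]
q=3: r=3, s=-3, t=7   [62*(-3) + 27*(7) = 3]
q=2: r=2, s=7, t=-16   [62*(7) + 27*(-16) = 2]
q=1: r=1, s=-10, t=23   [62*(-10) + 27*(23) = 1]
q=2: r=0, s=27, t=-62   [62*(27) + 27*(-62) = 0]
GCD = 1 with t = 23, so 27*(23) ≡ 1 (mod 62)
Inverse = 23 mod 62 = 23
Check: 27 * 23 = 621 ≡ 1 (mod 62)

27^(-1) ≡ 23 (mod 62)


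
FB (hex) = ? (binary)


FB (base 16) = 251 (decimal)
251 (decimal) = 11111011 (base 2)


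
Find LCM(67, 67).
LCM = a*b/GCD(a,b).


GCD(67, 67) = 67
LCM = 67*67/67 = 4489/67 = 67

LCM = 67


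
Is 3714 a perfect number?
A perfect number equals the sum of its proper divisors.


Proper divisors of 3714: 1, 2, 3, 6, 619, 1238, 1857
Sum = 1 + 2 + 3 + 6 + 619 + 1238 + 1857 = 3726

No, 3714 is not perfect (3726 ≠ 3714)


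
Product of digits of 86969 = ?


8 × 6 × 9 × 6 × 9 = 23328


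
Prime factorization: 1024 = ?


1024 / 2 = 512
512 / 2 = 256
256 / 2 = 128
128 / 2 = 64
64 / 2 = 32
32 / 2 = 16
16 / 2 = 8
8 / 2 = 4
4 / 2 = 2
2 / 2 = 1
1024 = 2^10


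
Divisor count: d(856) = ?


856 = 2^3 × 107^1
d(856) = (3+1) × (1+1) = 8

8 divisors


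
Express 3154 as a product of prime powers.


3154 / 2 = 1577
1577 / 19 = 83
83 / 83 = 1
3154 = 2 × 19 × 83


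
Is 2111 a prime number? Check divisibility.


Check divisors up to sqrt(2111) = 45.9456
No divisors found.
2111 is prime.

Yes, 2111 is prime


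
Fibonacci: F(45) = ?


Sequence: 1, 1, 2, 3, 5, 8, 13, 21, 34, 55, 89, 144, 233, 377, 610, 987, 1597, 2584, 4181, 6765, 10946, 17711, 28657, 46368, 75025, 121393, 196418, 317811, 514229, 832040, 1346269, 2178309, 3524578, 5702887, 9227465, 14930352, 24157817, 39088169, 63245986, 102334155, 165580141, 267914296, 433494437, 701408733, 1134903170
F(45) = 1134903170


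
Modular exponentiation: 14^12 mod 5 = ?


14^1 mod 5 = 4
14^2 mod 5 = 1
14^3 mod 5 = 4
14^4 mod 5 = 1
14^5 mod 5 = 4
14^6 mod 5 = 1
14^7 mod 5 = 4
14^8 mod 5 = 1
14^9 mod 5 = 4
14^10 mod 5 = 1
14^11 mod 5 = 4
14^12 mod 5 = 1


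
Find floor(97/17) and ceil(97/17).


97/17 = 5.7059
floor = 5
ceil = 6

floor = 5, ceil = 6


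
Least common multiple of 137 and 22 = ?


GCD(137, 22) = 1
LCM = 137*22/1 = 3014/1 = 3014

LCM = 3014


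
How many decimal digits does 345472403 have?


345472403 has 9 digits in base 10
floor(log10(345472403)) + 1 = floor(8.5384) + 1 = 9

9 digits (base 10)


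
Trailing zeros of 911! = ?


floor(911/5) = 182
floor(911/25) = 36
floor(911/125) = 7
floor(911/625) = 1
Total = 226

226 trailing zeros


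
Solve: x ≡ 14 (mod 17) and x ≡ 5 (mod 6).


M = 17*6 = 102
M1 = M/17 = 6, M2 = M/6 = 17
M1^(-1) mod 17 = 3, M2^(-1) mod 6 = 5
x = 14*6*3 + 5*17*5 = 677
677 mod 102 = 65
Check: 65 mod 17 = 14 ✓, 65 mod 6 = 5 ✓

x ≡ 65 (mod 102)


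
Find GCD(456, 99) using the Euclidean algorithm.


456 = 4 * 99 + 60
99 = 1 * 60 + 39
60 = 1 * 39 + 21
39 = 1 * 21 + 18
21 = 1 * 18 + 3
18 = 6 * 3 + 0
GCD = 3


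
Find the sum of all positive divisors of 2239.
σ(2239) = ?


Divisors of 2239: 1, 2239
Sum = 1 + 2239 = 2240

σ(2239) = 2240


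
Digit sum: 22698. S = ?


2 + 2 + 6 + 9 + 8 = 27


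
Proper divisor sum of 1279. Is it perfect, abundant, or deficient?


Proper divisors: 1
Sum = 1 = 1
1 < 1279 → deficient

s(1279) = 1 (deficient)


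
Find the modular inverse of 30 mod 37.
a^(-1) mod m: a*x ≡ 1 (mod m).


Use the extended Euclidean algorithm on (37, 30); each row r = 37*s + 30*t:
r=37, s=1, t=0
r=30, s=0, t=1
q=1: r=7, s=1, t=-1   [37*(1) + 30*(-1) = 7]
q=4: r=2, s=-4, t=5   [37*(-4) + 30*(5) = 2]
q=3: r=1, s=13, t=-16   [37*(13) + 30*(-16) = 1]
q=2: r=0, s=-30, t=37   [37*(-30) + 30*(37) = 0]
GCD = 1 with t = -16, so 30*(-16) ≡ 1 (mod 37)
Inverse = -16 mod 37 = 21
Check: 30 * 21 = 630 ≡ 1 (mod 37)

30^(-1) ≡ 21 (mod 37)


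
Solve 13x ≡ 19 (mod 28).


GCD(13, 28) = 1, unique solution
a^(-1) mod 28 = 13
x = 13 * 19 mod 28 = 23

x ≡ 23 (mod 28)


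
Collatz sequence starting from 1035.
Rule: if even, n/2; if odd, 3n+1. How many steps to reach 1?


1035 → 3106 → 1553 → 4660 → 2330 → 1165 → 3496 → 1748 → 874 → 437 → 1312 → 656 → 328 → 164 → 82 → 41 → 124 → 62 → 31 → 94 → 47 → 142 → 71 → 214 → 107 → 322 → 161 → 484 → 242 → 121 → 364 → 182 → 91 → 274 → 137 → 412 → 206 → 103 → 310 → 155 → 466 → 233 → 700 → 350 → 175 → 526 → 263 → 790 → 395 → 1186 → 593 → 1780 → 890 → 445 → 1336 → 668 → 334 → 167 → 502 → 251 → 754 → 377 → 1132 → 566 → 283 → 850 → 425 → 1276 → 638 → 319 → 958 → 479 → 1438 → 719 → 2158 → 1079 → 3238 → 1619 → 4858 → 2429 → 7288 → 3644 → 1822 → 911 → 2734 → 1367 → 4102 → 2051 → 6154 → 3077 → 9232 → 4616 → 2308 → 1154 → 577 → 1732 → 866 → 433 → 1300 → 650 → 325 → 976 → 488 → 244 → 122 → 61 → 184 → 92 → 46 → 23 → 70 → 35 → 106 → 53 → 160 → 80 → 40 → 20 → 10 → 5 → 16 → 8 → 4 → 2 → 1
Total steps = 124

124 steps


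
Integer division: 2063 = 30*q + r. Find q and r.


2063 = 30 * 68 + 23
Check: 2040 + 23 = 2063

q = 68, r = 23


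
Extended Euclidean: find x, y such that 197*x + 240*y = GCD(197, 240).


Tabular extended Euclidean (each row: r = 197*s + 240*t):
r=197, s=1, t=0
r=240, s=0, t=1
q=0: r=197, s=1, t=0   [197*(1) + 240*(0) = 197]
q=1: r=43, s=-1, t=1   [197*(-1) + 240*(1) = 43]
q=4: r=25, s=5, t=-4   [197*(5) + 240*(-4) = 25]
q=1: r=18, s=-6, t=5   [197*(-6) + 240*(5) = 18]
q=1: r=7, s=11, t=-9   [197*(11) + 240*(-9) = 7]
q=2: r=4, s=-28, t=23   [197*(-28) + 240*(23) = 4]
q=1: r=3, s=39, t=-32   [197*(39) + 240*(-32) = 3]
q=1: r=1, s=-67, t=55   [197*(-67) + 240*(55) = 1]
q=3: r=0, s=240, t=-197   [197*(240) + 240*(-197) = 0]
GCD = 1; from the row with r=1: x=-67, y=55
Check: 197*(-67) + 240*(55) = -13199 + 13200 = 1

GCD = 1, x = -67, y = 55


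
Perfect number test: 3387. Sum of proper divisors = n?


Proper divisors of 3387: 1, 3, 1129
Sum = 1 + 3 + 1129 = 1133

No, 3387 is not perfect (1133 ≠ 3387)


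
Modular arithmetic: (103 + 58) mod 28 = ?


103 + 58 = 161
161 mod 28 = 21


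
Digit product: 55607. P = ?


5 × 5 × 6 × 0 × 7 = 0


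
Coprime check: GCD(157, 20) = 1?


Euclidean algorithm:
157 = 7 * 20 + 17
20 = 1 * 17 + 3
17 = 5 * 3 + 2
3 = 1 * 2 + 1
2 = 2 * 1 + 0
GCD(157, 20) = 1

Yes, coprime (GCD = 1)


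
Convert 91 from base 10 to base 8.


91 (base 10) = 91 (decimal)
91 (decimal) = 133 (base 8)


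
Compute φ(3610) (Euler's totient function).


3610 = 2 × 5 × 19^2
Prime factors: 2, 5, 19
φ(3610) = 3610 × (1-1/2) × (1-1/5) × (1-1/19)
= 3610 × 1/2 × 4/5 × 18/19 = 1368

φ(3610) = 1368


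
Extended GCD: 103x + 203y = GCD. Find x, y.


Tabular extended Euclidean (each row: r = 103*s + 203*t):
r=103, s=1, t=0
r=203, s=0, t=1
q=0: r=103, s=1, t=0   [103*(1) + 203*(0) = 103]
q=1: r=100, s=-1, t=1   [103*(-1) + 203*(1) = 100]
q=1: r=3, s=2, t=-1   [103*(2) + 203*(-1) = 3]
q=33: r=1, s=-67, t=34   [103*(-67) + 203*(34) = 1]
q=3: r=0, s=203, t=-103   [103*(203) + 203*(-103) = 0]
GCD = 1; from the row with r=1: x=-67, y=34
Check: 103*(-67) + 203*(34) = -6901 + 6902 = 1

GCD = 1, x = -67, y = 34


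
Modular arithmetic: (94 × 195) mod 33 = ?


94 × 195 = 18330
18330 mod 33 = 15


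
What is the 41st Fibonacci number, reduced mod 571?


F(k) mod 571 for k=1..41:
1, 1, 2, 3, 5, 8, 13, 21, 34, 55, 89, 144, 233, 377, 39, 416, 455, 300, 184, 484, 97, 10, 107, 117, 224, 341, 565, 335, 329, 93, 422, 515, 366, 310, 105, 415, 520, 364, 313, 106, 419
F(41) mod 571 = 419


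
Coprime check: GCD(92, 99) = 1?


Euclidean algorithm:
99 = 1 * 92 + 7
92 = 13 * 7 + 1
7 = 7 * 1 + 0
GCD(92, 99) = 1

Yes, coprime (GCD = 1)


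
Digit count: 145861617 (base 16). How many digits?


145861617 in base 16 = 8B1ABF1
Number of digits = 7

7 digits (base 16)


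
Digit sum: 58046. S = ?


5 + 8 + 0 + 4 + 6 = 23


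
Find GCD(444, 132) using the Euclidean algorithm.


444 = 3 * 132 + 48
132 = 2 * 48 + 36
48 = 1 * 36 + 12
36 = 3 * 12 + 0
GCD = 12


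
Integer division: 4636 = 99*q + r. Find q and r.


4636 = 99 * 46 + 82
Check: 4554 + 82 = 4636

q = 46, r = 82


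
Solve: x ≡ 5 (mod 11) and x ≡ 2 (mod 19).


M = 11*19 = 209
M1 = M/11 = 19, M2 = M/19 = 11
M1^(-1) mod 11 = 7, M2^(-1) mod 19 = 7
x = 5*19*7 + 2*11*7 = 819
819 mod 209 = 192
Check: 192 mod 11 = 5 ✓, 192 mod 19 = 2 ✓

x ≡ 192 (mod 209)


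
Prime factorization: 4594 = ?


4594 / 2 = 2297
2297 / 2297 = 1
4594 = 2 × 2297


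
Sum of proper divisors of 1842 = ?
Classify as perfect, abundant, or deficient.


Proper divisors: 1, 2, 3, 6, 307, 614, 921
Sum = 1 + 2 + 3 + 6 + 307 + 614 + 921 = 1854
1854 > 1842 → abundant

s(1842) = 1854 (abundant)


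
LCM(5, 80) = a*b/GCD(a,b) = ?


GCD(5, 80) = 5
LCM = 5*80/5 = 400/5 = 80

LCM = 80


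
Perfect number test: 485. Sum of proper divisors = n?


Proper divisors of 485: 1, 5, 97
Sum = 1 + 5 + 97 = 103

No, 485 is not perfect (103 ≠ 485)


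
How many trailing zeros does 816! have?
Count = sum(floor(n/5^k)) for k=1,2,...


floor(816/5) = 163
floor(816/25) = 32
floor(816/125) = 6
floor(816/625) = 1
Total = 202

202 trailing zeros


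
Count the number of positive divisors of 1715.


1715 = 5^1 × 7^3
d(1715) = (1+1) × (3+1) = 8

8 divisors


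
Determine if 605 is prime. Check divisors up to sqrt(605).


605 / 5 = 121 (exact division)
605 is NOT prime.

No, 605 is not prime


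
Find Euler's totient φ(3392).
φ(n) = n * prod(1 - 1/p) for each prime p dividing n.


3392 = 2^6 × 53
Prime factors: 2, 53
φ(3392) = 3392 × (1-1/2) × (1-1/53)
= 3392 × 1/2 × 52/53 = 1664

φ(3392) = 1664


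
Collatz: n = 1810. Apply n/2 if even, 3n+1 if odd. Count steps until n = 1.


1810 → 905 → 2716 → 1358 → 679 → 2038 → 1019 → 3058 → 1529 → 4588 → 2294 → 1147 → 3442 → 1721 → 5164 → 2582 → 1291 → 3874 → 1937 → 5812 → 2906 → 1453 → 4360 → 2180 → 1090 → 545 → 1636 → 818 → 409 → 1228 → 614 → 307 → 922 → 461 → 1384 → 692 → 346 → 173 → 520 → 260 → 130 → 65 → 196 → 98 → 49 → 148 → 74 → 37 → 112 → 56 → 28 → 14 → 7 → 22 → 11 → 34 → 17 → 52 → 26 → 13 → 40 → 20 → 10 → 5 → 16 → 8 → 4 → 2 → 1
Total steps = 68

68 steps


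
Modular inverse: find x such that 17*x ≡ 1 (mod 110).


Use the extended Euclidean algorithm on (110, 17); each row r = 110*s + 17*t:
r=110, s=1, t=0
r=17, s=0, t=1
q=6: r=8, s=1, t=-6   [110*(1) + 17*(-6) = 8]
q=2: r=1, s=-2, t=13   [110*(-2) + 17*(13) = 1]
q=8: r=0, s=17, t=-110   [110*(17) + 17*(-110) = 0]
GCD = 1 with t = 13, so 17*(13) ≡ 1 (mod 110)
Inverse = 13 mod 110 = 13
Check: 17 * 13 = 221 ≡ 1 (mod 110)

17^(-1) ≡ 13 (mod 110)


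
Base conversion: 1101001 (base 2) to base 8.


1101001 (base 2) = 105 (decimal)
105 (decimal) = 151 (base 8)


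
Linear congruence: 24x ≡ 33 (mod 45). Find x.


GCD(24, 45) = 3 divides 33
Divide: 8x ≡ 11 (mod 15)
x ≡ 7 (mod 15)


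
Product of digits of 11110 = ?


1 × 1 × 1 × 1 × 0 = 0


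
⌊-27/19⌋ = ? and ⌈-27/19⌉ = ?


-27/19 = -1.4211
floor = -2
ceil = -1

floor = -2, ceil = -1


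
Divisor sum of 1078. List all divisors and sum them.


Divisors of 1078: 1, 2, 7, 11, 14, 22, 49, 77, 98, 154, 539, 1078
Sum = 1 + 2 + 7 + 11 + 14 + 22 + 49 + 77 + 98 + 154 + 539 + 1078 = 2052

σ(1078) = 2052


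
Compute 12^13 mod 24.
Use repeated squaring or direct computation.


12^1 mod 24 = 12
12^2 mod 24 = 0
12^3 mod 24 = 0
12^4 mod 24 = 0
12^5 mod 24 = 0
12^6 mod 24 = 0
12^7 mod 24 = 0
12^8 mod 24 = 0
12^9 mod 24 = 0
12^10 mod 24 = 0
12^11 mod 24 = 0
12^12 mod 24 = 0
12^13 mod 24 = 0


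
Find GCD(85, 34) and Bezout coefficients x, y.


Tabular extended Euclidean (each row: r = 85*s + 34*t):
r=85, s=1, t=0
r=34, s=0, t=1
q=2: r=17, s=1, t=-2   [85*(1) + 34*(-2) = 17]
q=2: r=0, s=-2, t=5   [85*(-2) + 34*(5) = 0]
GCD = 17; from the row with r=17: x=1, y=-2
Check: 85*(1) + 34*(-2) = 85 - 68 = 17

GCD = 17, x = 1, y = -2


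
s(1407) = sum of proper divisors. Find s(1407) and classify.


Proper divisors: 1, 3, 7, 21, 67, 201, 469
Sum = 1 + 3 + 7 + 21 + 67 + 201 + 469 = 769
769 < 1407 → deficient

s(1407) = 769 (deficient)


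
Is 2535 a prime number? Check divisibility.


2535 / 3 = 845 (exact division)
2535 is NOT prime.

No, 2535 is not prime


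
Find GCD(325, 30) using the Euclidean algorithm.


325 = 10 * 30 + 25
30 = 1 * 25 + 5
25 = 5 * 5 + 0
GCD = 5


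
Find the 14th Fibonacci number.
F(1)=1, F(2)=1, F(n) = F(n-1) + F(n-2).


Sequence: 1, 1, 2, 3, 5, 8, 13, 21, 34, 55, 89, 144, 233, 377
F(14) = 377


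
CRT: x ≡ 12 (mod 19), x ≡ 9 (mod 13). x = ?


M = 19*13 = 247
M1 = M/19 = 13, M2 = M/13 = 19
M1^(-1) mod 19 = 3, M2^(-1) mod 13 = 11
x = 12*13*3 + 9*19*11 = 2349
2349 mod 247 = 126
Check: 126 mod 19 = 12 ✓, 126 mod 13 = 9 ✓

x ≡ 126 (mod 247)


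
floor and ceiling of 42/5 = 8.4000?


42/5 = 8.4000
floor = 8
ceil = 9

floor = 8, ceil = 9


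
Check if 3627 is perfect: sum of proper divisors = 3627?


Proper divisors of 3627: 1, 3, 9, 13, 31, 39, 93, 117, 279, 403, 1209
Sum = 1 + 3 + 9 + 13 + 31 + 39 + 93 + 117 + 279 + 403 + 1209 = 2197

No, 3627 is not perfect (2197 ≠ 3627)


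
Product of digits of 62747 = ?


6 × 2 × 7 × 4 × 7 = 2352


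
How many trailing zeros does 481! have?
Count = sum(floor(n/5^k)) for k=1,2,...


floor(481/5) = 96
floor(481/25) = 19
floor(481/125) = 3
Total = 118

118 trailing zeros


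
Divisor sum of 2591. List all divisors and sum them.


Divisors of 2591: 1, 2591
Sum = 1 + 2591 = 2592

σ(2591) = 2592


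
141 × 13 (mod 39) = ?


141 × 13 = 1833
1833 mod 39 = 0


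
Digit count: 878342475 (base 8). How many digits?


878342475 in base 8 = 6426470513
Number of digits = 10

10 digits (base 8)


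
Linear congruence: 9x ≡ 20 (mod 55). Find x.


GCD(9, 55) = 1, unique solution
a^(-1) mod 55 = 49
x = 49 * 20 mod 55 = 45

x ≡ 45 (mod 55)


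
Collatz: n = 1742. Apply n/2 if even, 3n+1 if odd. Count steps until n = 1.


1742 → 871 → 2614 → 1307 → 3922 → 1961 → 5884 → 2942 → 1471 → 4414 → 2207 → 6622 → 3311 → 9934 → 4967 → 14902 → 7451 → 22354 → 11177 → 33532 → 16766 → 8383 → 25150 → 12575 → 37726 → 18863 → 56590 → 28295 → 84886 → 42443 → 127330 → 63665 → 190996 → 95498 → 47749 → 143248 → 71624 → 35812 → 17906 → 8953 → 26860 → 13430 → 6715 → 20146 → 10073 → 30220 → 15110 → 7555 → 22666 → 11333 → 34000 → 17000 → 8500 → 4250 → 2125 → 6376 → 3188 → 1594 → 797 → 2392 → 1196 → 598 → 299 → 898 → 449 → 1348 → 674 → 337 → 1012 → 506 → 253 → 760 → 380 → 190 → 95 → 286 → 143 → 430 → 215 → 646 → 323 → 970 → 485 → 1456 → 728 → 364 → 182 → 91 → 274 → 137 → 412 → 206 → 103 → 310 → 155 → 466 → 233 → 700 → 350 → 175 → 526 → 263 → 790 → 395 → 1186 → 593 → 1780 → 890 → 445 → 1336 → 668 → 334 → 167 → 502 → 251 → 754 → 377 → 1132 → 566 → 283 → 850 → 425 → 1276 → 638 → 319 → 958 → 479 → 1438 → 719 → 2158 → 1079 → 3238 → 1619 → 4858 → 2429 → 7288 → 3644 → 1822 → 911 → 2734 → 1367 → 4102 → 2051 → 6154 → 3077 → 9232 → 4616 → 2308 → 1154 → 577 → 1732 → 866 → 433 → 1300 → 650 → 325 → 976 → 488 → 244 → 122 → 61 → 184 → 92 → 46 → 23 → 70 → 35 → 106 → 53 → 160 → 80 → 40 → 20 → 10 → 5 → 16 → 8 → 4 → 2 → 1
Total steps = 179

179 steps


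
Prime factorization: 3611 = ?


3611 / 23 = 157
157 / 157 = 1
3611 = 23 × 157


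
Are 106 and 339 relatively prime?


Euclidean algorithm:
339 = 3 * 106 + 21
106 = 5 * 21 + 1
21 = 21 * 1 + 0
GCD(106, 339) = 1

Yes, coprime (GCD = 1)


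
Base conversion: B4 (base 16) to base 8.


B4 (base 16) = 180 (decimal)
180 (decimal) = 264 (base 8)


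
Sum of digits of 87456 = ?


8 + 7 + 4 + 5 + 6 = 30


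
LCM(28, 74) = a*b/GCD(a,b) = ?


GCD(28, 74) = 2
LCM = 28*74/2 = 2072/2 = 1036

LCM = 1036


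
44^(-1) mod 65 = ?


Use the extended Euclidean algorithm on (65, 44); each row r = 65*s + 44*t:
r=65, s=1, t=0
r=44, s=0, t=1
q=1: r=21, s=1, t=-1   [65*(1) + 44*(-1) = 21]
q=2: r=2, s=-2, t=3   [65*(-2) + 44*(3) = 2]
q=10: r=1, s=21, t=-31   [65*(21) + 44*(-31) = 1]
q=2: r=0, s=-44, t=65   [65*(-44) + 44*(65) = 0]
GCD = 1 with t = -31, so 44*(-31) ≡ 1 (mod 65)
Inverse = -31 mod 65 = 34
Check: 44 * 34 = 1496 ≡ 1 (mod 65)

44^(-1) ≡ 34 (mod 65)


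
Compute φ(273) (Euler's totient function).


273 = 3 × 7 × 13
Prime factors: 3, 7, 13
φ(273) = 273 × (1-1/3) × (1-1/7) × (1-1/13)
= 273 × 2/3 × 6/7 × 12/13 = 144

φ(273) = 144


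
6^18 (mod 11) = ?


6^1 mod 11 = 6
6^2 mod 11 = 3
6^3 mod 11 = 7
6^4 mod 11 = 9
6^5 mod 11 = 10
6^6 mod 11 = 5
6^7 mod 11 = 8
6^8 mod 11 = 4
6^9 mod 11 = 2
6^10 mod 11 = 1
6^11 mod 11 = 6
6^12 mod 11 = 3
6^13 mod 11 = 7
6^14 mod 11 = 9
6^15 mod 11 = 10
6^16 mod 11 = 5
6^17 mod 11 = 8
6^18 mod 11 = 4


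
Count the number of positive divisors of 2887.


2887 = 2887^1
d(2887) = (1+1) = 2

2 divisors


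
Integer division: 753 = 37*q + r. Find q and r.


753 = 37 * 20 + 13
Check: 740 + 13 = 753

q = 20, r = 13


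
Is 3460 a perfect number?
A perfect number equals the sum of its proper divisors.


Proper divisors of 3460: 1, 2, 4, 5, 10, 20, 173, 346, 692, 865, 1730
Sum = 1 + 2 + 4 + 5 + 10 + 20 + 173 + 346 + 692 + 865 + 1730 = 3848

No, 3460 is not perfect (3848 ≠ 3460)


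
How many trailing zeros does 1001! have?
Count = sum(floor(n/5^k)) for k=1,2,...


floor(1001/5) = 200
floor(1001/25) = 40
floor(1001/125) = 8
floor(1001/625) = 1
Total = 249

249 trailing zeros


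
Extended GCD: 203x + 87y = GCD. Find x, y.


Tabular extended Euclidean (each row: r = 203*s + 87*t):
r=203, s=1, t=0
r=87, s=0, t=1
q=2: r=29, s=1, t=-2   [203*(1) + 87*(-2) = 29]
q=3: r=0, s=-3, t=7   [203*(-3) + 87*(7) = 0]
GCD = 29; from the row with r=29: x=1, y=-2
Check: 203*(1) + 87*(-2) = 203 - 174 = 29

GCD = 29, x = 1, y = -2


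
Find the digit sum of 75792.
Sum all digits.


7 + 5 + 7 + 9 + 2 = 30


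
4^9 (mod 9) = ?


4^1 mod 9 = 4
4^2 mod 9 = 7
4^3 mod 9 = 1
4^4 mod 9 = 4
4^5 mod 9 = 7
4^6 mod 9 = 1
4^7 mod 9 = 4
4^8 mod 9 = 7
4^9 mod 9 = 1


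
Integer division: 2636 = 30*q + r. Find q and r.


2636 = 30 * 87 + 26
Check: 2610 + 26 = 2636

q = 87, r = 26


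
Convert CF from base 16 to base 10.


CF (base 16) = 207 (decimal)
207 (decimal) = 207 (base 10)


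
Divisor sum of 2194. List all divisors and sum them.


Divisors of 2194: 1, 2, 1097, 2194
Sum = 1 + 2 + 1097 + 2194 = 3294

σ(2194) = 3294


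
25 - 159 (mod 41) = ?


25 - 159 = -134
-134 mod 41 = 30


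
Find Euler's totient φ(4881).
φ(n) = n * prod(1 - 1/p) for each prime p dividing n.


4881 = 3 × 1627
Prime factors: 3, 1627
φ(4881) = 4881 × (1-1/3) × (1-1/1627)
= 4881 × 2/3 × 1626/1627 = 3252

φ(4881) = 3252


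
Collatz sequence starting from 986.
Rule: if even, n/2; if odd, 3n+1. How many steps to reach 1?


986 → 493 → 1480 → 740 → 370 → 185 → 556 → 278 → 139 → 418 → 209 → 628 → 314 → 157 → 472 → 236 → 118 → 59 → 178 → 89 → 268 → 134 → 67 → 202 → 101 → 304 → 152 → 76 → 38 → 19 → 58 → 29 → 88 → 44 → 22 → 11 → 34 → 17 → 52 → 26 → 13 → 40 → 20 → 10 → 5 → 16 → 8 → 4 → 2 → 1
Total steps = 49

49 steps


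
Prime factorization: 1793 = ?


1793 / 11 = 163
163 / 163 = 1
1793 = 11 × 163


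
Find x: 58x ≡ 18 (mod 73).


GCD(58, 73) = 1, unique solution
a^(-1) mod 73 = 34
x = 34 * 18 mod 73 = 28

x ≡ 28 (mod 73)


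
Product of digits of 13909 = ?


1 × 3 × 9 × 0 × 9 = 0


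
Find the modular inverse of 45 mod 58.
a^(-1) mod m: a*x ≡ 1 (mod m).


Use the extended Euclidean algorithm on (58, 45); each row r = 58*s + 45*t:
r=58, s=1, t=0
r=45, s=0, t=1
q=1: r=13, s=1, t=-1   [58*(1) + 45*(-1) = 13]
q=3: r=6, s=-3, t=4   [58*(-3) + 45*(4) = 6]
q=2: r=1, s=7, t=-9   [58*(7) + 45*(-9) = 1]
q=6: r=0, s=-45, t=58   [58*(-45) + 45*(58) = 0]
GCD = 1 with t = -9, so 45*(-9) ≡ 1 (mod 58)
Inverse = -9 mod 58 = 49
Check: 45 * 49 = 2205 ≡ 1 (mod 58)

45^(-1) ≡ 49 (mod 58)


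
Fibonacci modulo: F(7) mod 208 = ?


F(k) mod 208 for k=1..7:
1, 1, 2, 3, 5, 8, 13
F(7) mod 208 = 13


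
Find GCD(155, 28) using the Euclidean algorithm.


155 = 5 * 28 + 15
28 = 1 * 15 + 13
15 = 1 * 13 + 2
13 = 6 * 2 + 1
2 = 2 * 1 + 0
GCD = 1


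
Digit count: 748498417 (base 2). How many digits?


748498417 in base 2 = 101100100111010010110111110001
Number of digits = 30

30 digits (base 2)


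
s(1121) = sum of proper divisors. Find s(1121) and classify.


Proper divisors: 1, 19, 59
Sum = 1 + 19 + 59 = 79
79 < 1121 → deficient

s(1121) = 79 (deficient)


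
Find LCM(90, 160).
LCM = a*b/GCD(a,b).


GCD(90, 160) = 10
LCM = 90*160/10 = 14400/10 = 1440

LCM = 1440


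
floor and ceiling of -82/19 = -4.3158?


-82/19 = -4.3158
floor = -5
ceil = -4

floor = -5, ceil = -4


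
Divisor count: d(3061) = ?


3061 = 3061^1
d(3061) = (1+1) = 2

2 divisors


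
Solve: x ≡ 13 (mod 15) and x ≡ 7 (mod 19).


M = 15*19 = 285
M1 = M/15 = 19, M2 = M/19 = 15
M1^(-1) mod 15 = 4, M2^(-1) mod 19 = 14
x = 13*19*4 + 7*15*14 = 2458
2458 mod 285 = 178
Check: 178 mod 15 = 13 ✓, 178 mod 19 = 7 ✓

x ≡ 178 (mod 285)


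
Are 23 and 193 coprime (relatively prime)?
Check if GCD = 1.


Euclidean algorithm:
193 = 8 * 23 + 9
23 = 2 * 9 + 5
9 = 1 * 5 + 4
5 = 1 * 4 + 1
4 = 4 * 1 + 0
GCD(23, 193) = 1

Yes, coprime (GCD = 1)


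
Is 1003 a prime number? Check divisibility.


1003 / 17 = 59 (exact division)
1003 is NOT prime.

No, 1003 is not prime


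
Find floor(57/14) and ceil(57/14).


57/14 = 4.0714
floor = 4
ceil = 5

floor = 4, ceil = 5


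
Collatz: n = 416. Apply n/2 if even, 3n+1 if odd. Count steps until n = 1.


416 → 208 → 104 → 52 → 26 → 13 → 40 → 20 → 10 → 5 → 16 → 8 → 4 → 2 → 1
Total steps = 14

14 steps


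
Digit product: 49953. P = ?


4 × 9 × 9 × 5 × 3 = 4860


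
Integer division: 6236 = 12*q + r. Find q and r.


6236 = 12 * 519 + 8
Check: 6228 + 8 = 6236

q = 519, r = 8


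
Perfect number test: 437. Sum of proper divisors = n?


Proper divisors of 437: 1, 19, 23
Sum = 1 + 19 + 23 = 43

No, 437 is not perfect (43 ≠ 437)


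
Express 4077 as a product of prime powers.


4077 / 3 = 1359
1359 / 3 = 453
453 / 3 = 151
151 / 151 = 1
4077 = 3^3 × 151


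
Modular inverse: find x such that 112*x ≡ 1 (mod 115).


Use the extended Euclidean algorithm on (115, 112); each row r = 115*s + 112*t:
r=115, s=1, t=0
r=112, s=0, t=1
q=1: r=3, s=1, t=-1   [115*(1) + 112*(-1) = 3]
q=37: r=1, s=-37, t=38   [115*(-37) + 112*(38) = 1]
q=3: r=0, s=112, t=-115   [115*(112) + 112*(-115) = 0]
GCD = 1 with t = 38, so 112*(38) ≡ 1 (mod 115)
Inverse = 38 mod 115 = 38
Check: 112 * 38 = 4256 ≡ 1 (mod 115)

112^(-1) ≡ 38 (mod 115)


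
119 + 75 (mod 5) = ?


119 + 75 = 194
194 mod 5 = 4


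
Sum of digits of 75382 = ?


7 + 5 + 3 + 8 + 2 = 25


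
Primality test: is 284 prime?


284 / 2 = 142 (exact division)
284 is NOT prime.

No, 284 is not prime


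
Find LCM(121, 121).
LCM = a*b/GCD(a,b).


GCD(121, 121) = 121
LCM = 121*121/121 = 14641/121 = 121

LCM = 121


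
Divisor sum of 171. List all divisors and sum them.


Divisors of 171: 1, 3, 9, 19, 57, 171
Sum = 1 + 3 + 9 + 19 + 57 + 171 = 260

σ(171) = 260


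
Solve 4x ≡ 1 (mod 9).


GCD(4, 9) = 1, unique solution
a^(-1) mod 9 = 7
x = 7 * 1 mod 9 = 7

x ≡ 7 (mod 9)


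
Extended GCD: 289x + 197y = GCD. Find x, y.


Tabular extended Euclidean (each row: r = 289*s + 197*t):
r=289, s=1, t=0
r=197, s=0, t=1
q=1: r=92, s=1, t=-1   [289*(1) + 197*(-1) = 92]
q=2: r=13, s=-2, t=3   [289*(-2) + 197*(3) = 13]
q=7: r=1, s=15, t=-22   [289*(15) + 197*(-22) = 1]
q=13: r=0, s=-197, t=289   [289*(-197) + 197*(289) = 0]
GCD = 1; from the row with r=1: x=15, y=-22
Check: 289*(15) + 197*(-22) = 4335 - 4334 = 1

GCD = 1, x = 15, y = -22


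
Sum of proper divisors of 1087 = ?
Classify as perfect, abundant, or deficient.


Proper divisors: 1
Sum = 1 = 1
1 < 1087 → deficient

s(1087) = 1 (deficient)


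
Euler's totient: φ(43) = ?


43 = 43
Prime factors: 43
φ(43) = 43 × (1-1/43)
= 43 × 42/43 = 42

φ(43) = 42


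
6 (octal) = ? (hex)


6 (base 8) = 6 (decimal)
6 (decimal) = 6 (base 16)


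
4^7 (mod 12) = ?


4^1 mod 12 = 4
4^2 mod 12 = 4
4^3 mod 12 = 4
4^4 mod 12 = 4
4^5 mod 12 = 4
4^6 mod 12 = 4
4^7 mod 12 = 4


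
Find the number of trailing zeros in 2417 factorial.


floor(2417/5) = 483
floor(2417/25) = 96
floor(2417/125) = 19
floor(2417/625) = 3
Total = 601

601 trailing zeros


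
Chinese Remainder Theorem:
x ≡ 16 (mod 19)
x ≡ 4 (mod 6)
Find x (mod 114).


M = 19*6 = 114
M1 = M/19 = 6, M2 = M/6 = 19
M1^(-1) mod 19 = 16, M2^(-1) mod 6 = 1
x = 16*6*16 + 4*19*1 = 1612
1612 mod 114 = 16
Check: 16 mod 19 = 16 ✓, 16 mod 6 = 4 ✓

x ≡ 16 (mod 114)


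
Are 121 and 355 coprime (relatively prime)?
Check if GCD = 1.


Euclidean algorithm:
355 = 2 * 121 + 113
121 = 1 * 113 + 8
113 = 14 * 8 + 1
8 = 8 * 1 + 0
GCD(121, 355) = 1

Yes, coprime (GCD = 1)
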